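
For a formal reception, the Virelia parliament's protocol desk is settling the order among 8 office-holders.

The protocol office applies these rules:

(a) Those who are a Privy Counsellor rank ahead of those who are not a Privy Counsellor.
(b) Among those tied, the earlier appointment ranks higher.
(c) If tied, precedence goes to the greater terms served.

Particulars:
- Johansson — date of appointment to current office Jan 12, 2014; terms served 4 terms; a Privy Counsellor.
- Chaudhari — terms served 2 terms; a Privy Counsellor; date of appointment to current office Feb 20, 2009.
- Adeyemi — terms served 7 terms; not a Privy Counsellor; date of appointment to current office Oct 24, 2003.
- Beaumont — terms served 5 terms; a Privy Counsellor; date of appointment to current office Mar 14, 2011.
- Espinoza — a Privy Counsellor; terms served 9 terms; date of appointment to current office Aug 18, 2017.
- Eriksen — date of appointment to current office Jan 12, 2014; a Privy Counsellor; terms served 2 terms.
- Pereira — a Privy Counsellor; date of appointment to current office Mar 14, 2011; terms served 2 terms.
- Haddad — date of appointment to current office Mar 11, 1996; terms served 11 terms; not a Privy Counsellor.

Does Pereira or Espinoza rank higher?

By the first rule: Chaudhari, Beaumont, Pereira, Johansson, Eriksen and Espinoza (each a Privy Counsellor); then Haddad and Adeyemi (both not a Privy Counsellor).
Among Chaudhari, Beaumont, Pereira, Johansson, Eriksen and Espinoza, by date of appointment to current office (earlier first): Chaudhari (Feb 20, 2009) before Beaumont and Pereira (Mar 14, 2011) before Johansson and Eriksen (Jan 12, 2014) before Espinoza (Aug 18, 2017).
Among Beaumont and Pereira, by terms served (higher first): Beaumont (5 terms) before Pereira (2 terms).
Among Johansson and Eriksen, by terms served (higher first): Johansson (4 terms) before Eriksen (2 terms).
Among Haddad and Adeyemi, by date of appointment to current office (earlier first): Haddad (Mar 11, 1996) before Adeyemi (Oct 24, 2003).
So Pereira takes precedence.

Pereira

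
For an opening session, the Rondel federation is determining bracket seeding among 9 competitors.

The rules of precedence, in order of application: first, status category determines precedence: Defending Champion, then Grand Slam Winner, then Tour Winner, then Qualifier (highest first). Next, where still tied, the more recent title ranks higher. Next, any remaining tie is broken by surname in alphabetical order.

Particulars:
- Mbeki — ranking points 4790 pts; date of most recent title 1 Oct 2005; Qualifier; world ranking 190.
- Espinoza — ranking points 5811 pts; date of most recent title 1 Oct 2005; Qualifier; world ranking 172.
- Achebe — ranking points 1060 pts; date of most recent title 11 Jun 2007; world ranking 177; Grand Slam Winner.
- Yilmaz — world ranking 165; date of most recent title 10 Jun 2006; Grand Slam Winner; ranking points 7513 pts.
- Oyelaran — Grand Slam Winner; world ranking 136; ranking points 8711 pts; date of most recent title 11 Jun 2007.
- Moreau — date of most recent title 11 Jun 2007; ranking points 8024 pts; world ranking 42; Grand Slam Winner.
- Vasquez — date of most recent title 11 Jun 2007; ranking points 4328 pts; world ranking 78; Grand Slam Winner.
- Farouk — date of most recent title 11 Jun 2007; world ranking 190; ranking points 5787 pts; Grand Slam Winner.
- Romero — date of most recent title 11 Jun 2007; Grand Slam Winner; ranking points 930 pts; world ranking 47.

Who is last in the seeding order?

Mbeki

By status category: Achebe, Farouk, Moreau, Oyelaran, Romero, Vasquez and Yilmaz (Grand Slam Winner); then Espinoza and Mbeki (Qualifier).
Among Achebe, Farouk, Moreau, Oyelaran, Romero, Vasquez and Yilmaz, by date of most recent title (later first): Achebe, Farouk, Moreau, Oyelaran, Romero and Vasquez (11 Jun 2007) before Yilmaz (10 Jun 2006).
Among Achebe, Farouk, Moreau, Oyelaran, Romero and Vasquez, alphabetically by surname: Achebe before Farouk before Moreau before Oyelaran before Romero before Vasquez.
Espinoza and Mbeki both have date of most recent title 1 Oct 2005, so the next rule applies.
Among Espinoza and Mbeki, alphabetically by surname: Espinoza before Mbeki.
Order: Achebe, Farouk, Moreau, Oyelaran, Romero, Vasquez, Yilmaz, Espinoza, Mbeki.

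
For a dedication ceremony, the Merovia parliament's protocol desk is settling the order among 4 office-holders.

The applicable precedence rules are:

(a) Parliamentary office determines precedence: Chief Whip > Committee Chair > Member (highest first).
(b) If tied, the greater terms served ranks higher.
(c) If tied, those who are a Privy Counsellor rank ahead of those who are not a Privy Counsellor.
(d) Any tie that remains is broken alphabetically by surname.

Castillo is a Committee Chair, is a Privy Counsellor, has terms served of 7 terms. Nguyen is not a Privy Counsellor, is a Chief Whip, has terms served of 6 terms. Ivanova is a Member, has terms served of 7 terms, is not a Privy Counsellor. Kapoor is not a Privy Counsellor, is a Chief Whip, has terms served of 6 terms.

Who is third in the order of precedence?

By parliamentary office: Kapoor and Nguyen (Chief Whip); then Castillo (Committee Chair); then Ivanova (Member).
Kapoor and Nguyen both have terms served 6 terms, so the next rule applies.
Kapoor and Nguyen are each not a Privy Counsellor, so the next rule applies.
Among Kapoor and Nguyen, alphabetically by surname: Kapoor before Nguyen.
Order: Kapoor, Nguyen, Castillo, Ivanova.

Castillo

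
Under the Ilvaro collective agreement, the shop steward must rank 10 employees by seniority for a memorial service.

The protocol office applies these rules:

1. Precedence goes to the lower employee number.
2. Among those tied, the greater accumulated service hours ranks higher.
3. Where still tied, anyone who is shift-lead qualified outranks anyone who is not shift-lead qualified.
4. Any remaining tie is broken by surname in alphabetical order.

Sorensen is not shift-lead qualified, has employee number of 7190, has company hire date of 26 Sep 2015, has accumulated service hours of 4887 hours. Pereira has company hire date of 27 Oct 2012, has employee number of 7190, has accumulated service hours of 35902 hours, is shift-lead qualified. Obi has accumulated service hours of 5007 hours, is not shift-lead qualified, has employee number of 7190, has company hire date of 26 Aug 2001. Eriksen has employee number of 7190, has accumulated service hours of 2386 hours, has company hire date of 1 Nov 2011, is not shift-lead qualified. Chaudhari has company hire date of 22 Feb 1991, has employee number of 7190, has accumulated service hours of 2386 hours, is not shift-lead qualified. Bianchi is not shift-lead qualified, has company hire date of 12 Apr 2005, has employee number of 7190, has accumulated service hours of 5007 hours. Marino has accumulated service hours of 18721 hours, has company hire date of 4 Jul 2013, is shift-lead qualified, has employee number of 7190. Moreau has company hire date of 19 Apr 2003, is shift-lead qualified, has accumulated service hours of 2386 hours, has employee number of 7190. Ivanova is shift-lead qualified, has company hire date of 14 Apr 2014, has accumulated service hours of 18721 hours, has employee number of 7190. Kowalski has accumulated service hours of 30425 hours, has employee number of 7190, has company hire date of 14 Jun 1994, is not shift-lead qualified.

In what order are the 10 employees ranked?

By employee number (lower first): Pereira, Kowalski, Ivanova, Marino, Bianchi, Obi, Sorensen, Moreau, Chaudhari and Eriksen (each 7190).
Among Pereira, Kowalski, Ivanova, Marino, Bianchi, Obi, Sorensen, Moreau, Chaudhari and Eriksen, by accumulated service hours (higher first): Pereira (35902 hours) before Kowalski (30425 hours) before Ivanova and Marino (18721 hours) before Bianchi and Obi (5007 hours) before Sorensen (4887 hours) before Moreau, Chaudhari and Eriksen (2386 hours).
Ivanova and Marino are each shift-lead qualified, so the next rule applies.
Among Ivanova and Marino, alphabetically by surname: Ivanova before Marino.
Bianchi and Obi are each not shift-lead qualified, so the next rule applies.
Among Bianchi and Obi, alphabetically by surname: Bianchi before Obi.
Among Moreau, Chaudhari and Eriksen, shift-lead qualified before not shift-lead qualified: Moreau (shift-lead qualified) before Chaudhari and Eriksen (not shift-lead qualified).
Among Chaudhari and Eriksen, alphabetically by surname: Chaudhari before Eriksen.
Full order: Pereira, Kowalski, Ivanova, Marino, Bianchi, Obi, Sorensen, Moreau, Chaudhari, Eriksen.

Pereira, Kowalski, Ivanova, Marino, Bianchi, Obi, Sorensen, Moreau, Chaudhari, Eriksen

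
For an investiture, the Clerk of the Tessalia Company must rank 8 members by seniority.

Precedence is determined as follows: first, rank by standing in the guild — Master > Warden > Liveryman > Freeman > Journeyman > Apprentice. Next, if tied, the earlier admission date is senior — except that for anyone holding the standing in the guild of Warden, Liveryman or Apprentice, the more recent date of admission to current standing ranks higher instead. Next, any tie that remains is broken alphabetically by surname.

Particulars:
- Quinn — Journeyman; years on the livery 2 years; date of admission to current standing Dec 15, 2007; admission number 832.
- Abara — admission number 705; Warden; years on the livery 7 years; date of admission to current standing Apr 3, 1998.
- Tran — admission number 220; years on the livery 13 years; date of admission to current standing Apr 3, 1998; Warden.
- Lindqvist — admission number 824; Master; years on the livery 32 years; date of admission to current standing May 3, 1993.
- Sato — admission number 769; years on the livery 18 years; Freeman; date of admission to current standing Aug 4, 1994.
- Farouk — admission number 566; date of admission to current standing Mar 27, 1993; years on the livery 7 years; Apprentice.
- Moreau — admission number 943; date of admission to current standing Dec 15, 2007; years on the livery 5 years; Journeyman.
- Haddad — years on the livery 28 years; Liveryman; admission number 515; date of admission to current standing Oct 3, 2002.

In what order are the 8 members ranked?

By standing in the guild: Lindqvist (Master); then Abara and Tran (Warden); then Haddad (Liveryman); then Sato (Freeman); then Moreau and Quinn (Journeyman); then Farouk (Apprentice).
Abara and Tran both have date of admission to current standing Apr 3, 1998, so the next rule applies.
Among Abara and Tran, alphabetically by surname: Abara before Tran.
Moreau and Quinn both have date of admission to current standing Dec 15, 2007, so the next rule applies.
Among Moreau and Quinn, alphabetically by surname: Moreau before Quinn.
Full order: Lindqvist, Abara, Tran, Haddad, Sato, Moreau, Quinn, Farouk.

Lindqvist, Abara, Tran, Haddad, Sato, Moreau, Quinn, Farouk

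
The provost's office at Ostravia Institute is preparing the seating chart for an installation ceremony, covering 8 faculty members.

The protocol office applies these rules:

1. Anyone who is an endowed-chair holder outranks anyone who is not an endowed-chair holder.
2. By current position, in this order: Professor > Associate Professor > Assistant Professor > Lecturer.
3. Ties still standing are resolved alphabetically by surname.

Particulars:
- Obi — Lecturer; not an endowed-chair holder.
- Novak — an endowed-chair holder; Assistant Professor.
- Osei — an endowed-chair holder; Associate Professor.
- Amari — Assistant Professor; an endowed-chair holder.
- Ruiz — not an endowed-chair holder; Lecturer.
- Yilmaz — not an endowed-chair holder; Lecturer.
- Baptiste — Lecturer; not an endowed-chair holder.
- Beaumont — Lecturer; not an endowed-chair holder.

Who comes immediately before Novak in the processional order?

By the first rule: Osei, Amari and Novak (each an endowed-chair holder); then Baptiste, Beaumont, Obi, Ruiz and Yilmaz (each not an endowed-chair holder).
Among Osei, Amari and Novak, by current position: Osei (Associate Professor) before Amari and Novak (Assistant Professor).
Among Amari and Novak, alphabetically by surname: Amari before Novak.
Baptiste, Beaumont, Obi, Ruiz and Yilmaz are each Lecturer, so the next rule applies.
Among Baptiste, Beaumont, Obi, Ruiz and Yilmaz, alphabetically by surname: Baptiste before Beaumont before Obi before Ruiz before Yilmaz.
Order: Osei, Amari, Novak, Baptiste, Beaumont, Obi, Ruiz, Yilmaz.

Amari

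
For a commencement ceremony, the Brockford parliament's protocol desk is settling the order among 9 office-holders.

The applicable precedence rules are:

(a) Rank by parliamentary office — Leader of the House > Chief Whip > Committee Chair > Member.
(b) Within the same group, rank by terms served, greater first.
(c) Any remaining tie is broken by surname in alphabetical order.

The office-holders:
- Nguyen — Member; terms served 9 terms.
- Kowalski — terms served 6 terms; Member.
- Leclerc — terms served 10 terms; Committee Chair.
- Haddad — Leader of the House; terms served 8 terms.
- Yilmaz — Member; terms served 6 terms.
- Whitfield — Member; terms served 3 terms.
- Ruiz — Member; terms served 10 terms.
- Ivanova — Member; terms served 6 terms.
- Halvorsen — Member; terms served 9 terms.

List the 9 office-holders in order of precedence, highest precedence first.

Haddad, Leclerc, Ruiz, Halvorsen, Nguyen, Ivanova, Kowalski, Yilmaz, Whitfield

By parliamentary office: Haddad (Leader of the House); then Leclerc (Committee Chair); then Ruiz, Halvorsen, Nguyen, Ivanova, Kowalski, Yilmaz and Whitfield (Member).
Among Ruiz, Halvorsen, Nguyen, Ivanova, Kowalski, Yilmaz and Whitfield, by terms served (higher first): Ruiz (10 terms) before Halvorsen and Nguyen (9 terms) before Ivanova, Kowalski and Yilmaz (6 terms) before Whitfield (3 terms).
Among Halvorsen and Nguyen, alphabetically by surname: Halvorsen before Nguyen.
Among Ivanova, Kowalski and Yilmaz, alphabetically by surname: Ivanova before Kowalski before Yilmaz.
Full order: Haddad, Leclerc, Ruiz, Halvorsen, Nguyen, Ivanova, Kowalski, Yilmaz, Whitfield.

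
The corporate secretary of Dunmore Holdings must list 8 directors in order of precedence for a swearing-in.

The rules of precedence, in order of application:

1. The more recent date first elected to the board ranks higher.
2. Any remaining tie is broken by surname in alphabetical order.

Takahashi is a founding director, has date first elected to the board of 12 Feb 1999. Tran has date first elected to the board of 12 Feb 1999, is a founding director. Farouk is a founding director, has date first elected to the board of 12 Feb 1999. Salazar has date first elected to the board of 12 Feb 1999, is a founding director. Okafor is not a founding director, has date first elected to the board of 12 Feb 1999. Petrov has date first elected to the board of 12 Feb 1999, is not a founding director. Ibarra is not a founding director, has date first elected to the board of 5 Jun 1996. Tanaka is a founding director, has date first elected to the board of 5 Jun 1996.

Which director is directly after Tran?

Ibarra

By date first elected to the board (later first): Farouk, Okafor, Petrov, Salazar, Takahashi and Tran (each 12 Feb 1999); then Ibarra and Tanaka (both 5 Jun 1996).
Among Farouk, Okafor, Petrov, Salazar, Takahashi and Tran, alphabetically by surname: Farouk before Okafor before Petrov before Salazar before Takahashi before Tran.
Among Ibarra and Tanaka, alphabetically by surname: Ibarra before Tanaka.
Order: Farouk, Okafor, Petrov, Salazar, Takahashi, Tran, Ibarra, Tanaka.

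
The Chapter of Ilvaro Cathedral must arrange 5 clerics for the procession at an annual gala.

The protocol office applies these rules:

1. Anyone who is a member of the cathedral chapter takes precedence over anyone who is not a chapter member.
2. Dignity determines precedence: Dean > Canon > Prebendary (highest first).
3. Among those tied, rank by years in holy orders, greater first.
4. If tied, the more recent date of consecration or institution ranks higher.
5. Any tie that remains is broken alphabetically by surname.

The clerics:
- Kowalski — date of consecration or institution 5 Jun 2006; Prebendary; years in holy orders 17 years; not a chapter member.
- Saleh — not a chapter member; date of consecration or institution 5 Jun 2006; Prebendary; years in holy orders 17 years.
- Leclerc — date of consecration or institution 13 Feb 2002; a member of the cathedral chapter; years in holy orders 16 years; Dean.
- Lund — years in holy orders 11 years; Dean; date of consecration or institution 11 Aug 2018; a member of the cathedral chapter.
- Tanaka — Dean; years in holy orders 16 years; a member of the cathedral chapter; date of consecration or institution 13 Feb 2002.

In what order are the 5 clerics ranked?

By the first rule: Leclerc, Tanaka and Lund (each a member of the cathedral chapter); then Kowalski and Saleh (both not a chapter member).
Leclerc, Tanaka and Lund are each Dean, so the next rule applies.
Among Leclerc, Tanaka and Lund, by years in holy orders (higher first): Leclerc and Tanaka (16 years) before Lund (11 years).
Leclerc and Tanaka both have date of consecration or institution 13 Feb 2002, so the next rule applies.
Among Leclerc and Tanaka, alphabetically by surname: Leclerc before Tanaka.
Kowalski and Saleh are each Prebendary, so the next rule applies.
Kowalski and Saleh both have years in holy orders 17 years, so the next rule applies.
Kowalski and Saleh both have date of consecration or institution 5 Jun 2006, so the next rule applies.
Among Kowalski and Saleh, alphabetically by surname: Kowalski before Saleh.
Full order: Leclerc, Tanaka, Lund, Kowalski, Saleh.

Leclerc, Tanaka, Lund, Kowalski, Saleh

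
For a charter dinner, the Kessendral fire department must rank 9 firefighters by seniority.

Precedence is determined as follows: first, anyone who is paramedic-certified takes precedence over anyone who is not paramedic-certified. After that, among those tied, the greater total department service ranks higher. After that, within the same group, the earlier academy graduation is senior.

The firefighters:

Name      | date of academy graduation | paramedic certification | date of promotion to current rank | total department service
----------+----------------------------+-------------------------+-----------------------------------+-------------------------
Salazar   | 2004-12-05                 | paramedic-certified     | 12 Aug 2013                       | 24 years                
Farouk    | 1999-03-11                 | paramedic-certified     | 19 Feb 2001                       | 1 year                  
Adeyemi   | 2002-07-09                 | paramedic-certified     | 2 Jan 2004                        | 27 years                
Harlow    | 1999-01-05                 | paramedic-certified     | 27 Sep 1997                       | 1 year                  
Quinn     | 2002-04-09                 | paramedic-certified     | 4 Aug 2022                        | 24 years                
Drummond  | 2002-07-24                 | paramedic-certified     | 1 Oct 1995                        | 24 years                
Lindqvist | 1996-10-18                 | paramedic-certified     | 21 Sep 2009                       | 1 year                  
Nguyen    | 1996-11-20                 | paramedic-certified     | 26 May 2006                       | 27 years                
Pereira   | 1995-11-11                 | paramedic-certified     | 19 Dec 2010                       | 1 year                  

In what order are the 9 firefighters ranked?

Nguyen, Adeyemi, Quinn, Drummond, Salazar, Pereira, Lindqvist, Harlow, Farouk

By the first rule: Nguyen, Adeyemi, Quinn, Drummond, Salazar, Pereira, Lindqvist, Harlow and Farouk (each paramedic-certified).
Among Nguyen, Adeyemi, Quinn, Drummond, Salazar, Pereira, Lindqvist, Harlow and Farouk, by total department service (higher first): Nguyen and Adeyemi (27 years) before Quinn, Drummond and Salazar (24 years) before Pereira, Lindqvist, Harlow and Farouk (1 year).
Among Nguyen and Adeyemi, by date of academy graduation (earlier first): Nguyen (1996-11-20) before Adeyemi (2002-07-09).
Among Quinn, Drummond and Salazar, by date of academy graduation (earlier first): Quinn (2002-04-09) before Drummond (2002-07-24) before Salazar (2004-12-05).
Among Pereira, Lindqvist, Harlow and Farouk, by date of academy graduation (earlier first): Pereira (1995-11-11) before Lindqvist (1996-10-18) before Harlow (1999-01-05) before Farouk (1999-03-11).
Full order: Nguyen, Adeyemi, Quinn, Drummond, Salazar, Pereira, Lindqvist, Harlow, Farouk.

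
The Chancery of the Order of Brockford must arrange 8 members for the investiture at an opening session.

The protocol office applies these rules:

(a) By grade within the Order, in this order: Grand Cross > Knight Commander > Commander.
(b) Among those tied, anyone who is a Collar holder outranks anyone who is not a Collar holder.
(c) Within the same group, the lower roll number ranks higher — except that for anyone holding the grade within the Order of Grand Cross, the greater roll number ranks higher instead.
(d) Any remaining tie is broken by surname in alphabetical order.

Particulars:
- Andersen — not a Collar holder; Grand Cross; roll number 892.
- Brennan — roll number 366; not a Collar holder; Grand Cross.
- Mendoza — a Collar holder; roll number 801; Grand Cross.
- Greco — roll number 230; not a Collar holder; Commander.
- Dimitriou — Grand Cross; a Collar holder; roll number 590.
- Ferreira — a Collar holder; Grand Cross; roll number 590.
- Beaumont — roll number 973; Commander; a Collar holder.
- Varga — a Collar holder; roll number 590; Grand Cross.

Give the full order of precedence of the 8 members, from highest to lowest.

Mendoza, Dimitriou, Ferreira, Varga, Andersen, Brennan, Beaumont, Greco

By grade within the Order: Mendoza, Dimitriou, Ferreira, Varga, Andersen and Brennan (Grand Cross); then Beaumont and Greco (Commander).
Among Mendoza, Dimitriou, Ferreira, Varga, Andersen and Brennan, a Collar holder before not a Collar holder: Mendoza, Dimitriou, Ferreira and Varga (a Collar holder) before Andersen and Brennan (not a Collar holder).
Among Mendoza, Dimitriou, Ferreira and Varga, by roll number (higher first) (reversed rule for this group): Mendoza (801) before Dimitriou, Ferreira and Varga (590).
Among Dimitriou, Ferreira and Varga, alphabetically by surname: Dimitriou before Ferreira before Varga.
Among Andersen and Brennan, by roll number (higher first) (reversed rule for this group): Andersen (892) before Brennan (366).
Among Beaumont and Greco, a Collar holder before not a Collar holder: Beaumont (a Collar holder) before Greco (not a Collar holder).
Full order: Mendoza, Dimitriou, Ferreira, Varga, Andersen, Brennan, Beaumont, Greco.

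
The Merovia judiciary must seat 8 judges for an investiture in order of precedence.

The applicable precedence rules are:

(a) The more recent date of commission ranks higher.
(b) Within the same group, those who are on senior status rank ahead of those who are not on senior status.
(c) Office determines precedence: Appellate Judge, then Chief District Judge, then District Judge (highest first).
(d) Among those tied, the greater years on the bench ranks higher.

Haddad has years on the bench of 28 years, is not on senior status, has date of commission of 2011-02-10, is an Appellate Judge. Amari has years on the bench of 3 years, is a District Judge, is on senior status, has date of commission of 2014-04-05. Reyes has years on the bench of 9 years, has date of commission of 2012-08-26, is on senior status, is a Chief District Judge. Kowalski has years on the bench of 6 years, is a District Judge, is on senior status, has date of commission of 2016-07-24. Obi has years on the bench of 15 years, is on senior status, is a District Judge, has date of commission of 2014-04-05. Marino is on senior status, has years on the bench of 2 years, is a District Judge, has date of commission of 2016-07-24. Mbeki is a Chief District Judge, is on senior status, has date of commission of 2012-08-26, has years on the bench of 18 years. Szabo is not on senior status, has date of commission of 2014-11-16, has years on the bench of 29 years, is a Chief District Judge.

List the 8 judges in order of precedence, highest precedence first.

Kowalski, Marino, Szabo, Obi, Amari, Mbeki, Reyes, Haddad

By date of commission (later first): Kowalski and Marino (both 2016-07-24); then Szabo (2014-11-16); then Obi and Amari (both 2014-04-05); then Mbeki and Reyes (both 2012-08-26); then Haddad (2011-02-10).
Kowalski and Marino are each on senior status, so the next rule applies.
Kowalski and Marino are each District Judge, so the next rule applies.
Among Kowalski and Marino, by years on the bench (higher first): Kowalski (6 years) before Marino (2 years).
Obi and Amari are each on senior status, so the next rule applies.
Obi and Amari are each District Judge, so the next rule applies.
Among Obi and Amari, by years on the bench (higher first): Obi (15 years) before Amari (3 years).
Mbeki and Reyes are each on senior status, so the next rule applies.
Mbeki and Reyes are each Chief District Judge, so the next rule applies.
Among Mbeki and Reyes, by years on the bench (higher first): Mbeki (18 years) before Reyes (9 years).
Full order: Kowalski, Marino, Szabo, Obi, Amari, Mbeki, Reyes, Haddad.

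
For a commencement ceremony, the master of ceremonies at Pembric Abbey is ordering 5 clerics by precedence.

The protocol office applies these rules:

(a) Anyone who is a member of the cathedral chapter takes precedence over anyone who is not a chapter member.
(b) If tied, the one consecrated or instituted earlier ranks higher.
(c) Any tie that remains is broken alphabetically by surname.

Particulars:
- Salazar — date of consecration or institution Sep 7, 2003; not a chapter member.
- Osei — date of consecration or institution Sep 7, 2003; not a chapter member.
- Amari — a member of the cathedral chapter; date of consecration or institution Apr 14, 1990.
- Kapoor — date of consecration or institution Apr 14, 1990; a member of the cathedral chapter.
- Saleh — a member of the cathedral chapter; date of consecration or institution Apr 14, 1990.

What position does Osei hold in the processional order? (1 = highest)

By the first rule: Amari, Kapoor and Saleh (each a member of the cathedral chapter); then Osei and Salazar (both not a chapter member).
Amari, Kapoor and Saleh all have date of consecration or institution Apr 14, 1990, so the next rule applies.
Among Amari, Kapoor and Saleh, alphabetically by surname: Amari before Kapoor before Saleh.
Osei and Salazar both have date of consecration or institution Sep 7, 2003, so the next rule applies.
Among Osei and Salazar, alphabetically by surname: Osei before Salazar.
Order: Amari, Kapoor, Saleh, Osei, Salazar. So position 4.

4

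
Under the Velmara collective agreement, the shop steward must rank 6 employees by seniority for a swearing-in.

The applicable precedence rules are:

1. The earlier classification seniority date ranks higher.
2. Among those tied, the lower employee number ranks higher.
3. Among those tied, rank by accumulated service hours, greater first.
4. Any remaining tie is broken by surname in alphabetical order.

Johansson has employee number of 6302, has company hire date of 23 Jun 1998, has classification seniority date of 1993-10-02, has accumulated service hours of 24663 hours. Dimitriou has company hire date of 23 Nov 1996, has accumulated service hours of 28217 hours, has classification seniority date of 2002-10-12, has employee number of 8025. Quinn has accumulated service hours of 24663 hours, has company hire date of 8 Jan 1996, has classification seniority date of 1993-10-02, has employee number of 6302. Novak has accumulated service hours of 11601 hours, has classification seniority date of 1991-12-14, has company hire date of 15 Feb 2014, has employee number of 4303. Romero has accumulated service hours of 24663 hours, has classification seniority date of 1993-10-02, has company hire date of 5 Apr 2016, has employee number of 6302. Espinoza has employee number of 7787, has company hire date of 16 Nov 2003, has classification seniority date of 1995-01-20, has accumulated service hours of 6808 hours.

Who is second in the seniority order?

By classification seniority date (earlier first): Novak (1991-12-14); then Johansson, Quinn and Romero (each 1993-10-02); then Espinoza (1995-01-20); then Dimitriou (2002-10-12).
Johansson, Quinn and Romero all have employee number 6302, so the next rule applies.
Johansson, Quinn and Romero all have accumulated service hours 24663 hours, so the next rule applies.
Among Johansson, Quinn and Romero, alphabetically by surname: Johansson before Quinn before Romero.
Order: Novak, Johansson, Quinn, Romero, Espinoza, Dimitriou.

Johansson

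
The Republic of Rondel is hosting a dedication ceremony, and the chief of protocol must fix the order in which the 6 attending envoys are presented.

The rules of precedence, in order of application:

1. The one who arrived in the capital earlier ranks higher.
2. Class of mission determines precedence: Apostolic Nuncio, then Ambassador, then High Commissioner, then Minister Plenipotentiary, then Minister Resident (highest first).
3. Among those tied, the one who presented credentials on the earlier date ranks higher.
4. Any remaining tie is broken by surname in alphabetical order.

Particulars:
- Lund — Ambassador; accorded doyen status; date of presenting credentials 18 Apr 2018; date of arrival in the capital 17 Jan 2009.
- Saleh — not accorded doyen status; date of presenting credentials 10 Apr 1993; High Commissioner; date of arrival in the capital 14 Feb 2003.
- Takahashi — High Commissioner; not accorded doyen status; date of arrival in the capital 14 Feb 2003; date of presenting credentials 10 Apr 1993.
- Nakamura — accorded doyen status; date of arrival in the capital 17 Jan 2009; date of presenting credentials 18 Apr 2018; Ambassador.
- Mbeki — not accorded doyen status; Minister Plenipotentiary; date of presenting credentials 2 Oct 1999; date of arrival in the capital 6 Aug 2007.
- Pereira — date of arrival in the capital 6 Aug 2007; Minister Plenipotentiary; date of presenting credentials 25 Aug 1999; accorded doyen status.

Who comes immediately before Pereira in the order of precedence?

Takahashi

By date of arrival in the capital (earlier first): Saleh and Takahashi (both 14 Feb 2003); then Pereira and Mbeki (both 6 Aug 2007); then Lund and Nakamura (both 17 Jan 2009).
Saleh and Takahashi are each High Commissioner, so the next rule applies.
Saleh and Takahashi both have date of presenting credentials 10 Apr 1993, so the next rule applies.
Among Saleh and Takahashi, alphabetically by surname: Saleh before Takahashi.
Pereira and Mbeki are each Minister Plenipotentiary, so the next rule applies.
Among Pereira and Mbeki, by date of presenting credentials (earlier first): Pereira (25 Aug 1999) before Mbeki (2 Oct 1999).
Lund and Nakamura are each Ambassador, so the next rule applies.
Lund and Nakamura both have date of presenting credentials 18 Apr 2018, so the next rule applies.
Among Lund and Nakamura, alphabetically by surname: Lund before Nakamura.
Order: Saleh, Takahashi, Pereira, Mbeki, Lund, Nakamura.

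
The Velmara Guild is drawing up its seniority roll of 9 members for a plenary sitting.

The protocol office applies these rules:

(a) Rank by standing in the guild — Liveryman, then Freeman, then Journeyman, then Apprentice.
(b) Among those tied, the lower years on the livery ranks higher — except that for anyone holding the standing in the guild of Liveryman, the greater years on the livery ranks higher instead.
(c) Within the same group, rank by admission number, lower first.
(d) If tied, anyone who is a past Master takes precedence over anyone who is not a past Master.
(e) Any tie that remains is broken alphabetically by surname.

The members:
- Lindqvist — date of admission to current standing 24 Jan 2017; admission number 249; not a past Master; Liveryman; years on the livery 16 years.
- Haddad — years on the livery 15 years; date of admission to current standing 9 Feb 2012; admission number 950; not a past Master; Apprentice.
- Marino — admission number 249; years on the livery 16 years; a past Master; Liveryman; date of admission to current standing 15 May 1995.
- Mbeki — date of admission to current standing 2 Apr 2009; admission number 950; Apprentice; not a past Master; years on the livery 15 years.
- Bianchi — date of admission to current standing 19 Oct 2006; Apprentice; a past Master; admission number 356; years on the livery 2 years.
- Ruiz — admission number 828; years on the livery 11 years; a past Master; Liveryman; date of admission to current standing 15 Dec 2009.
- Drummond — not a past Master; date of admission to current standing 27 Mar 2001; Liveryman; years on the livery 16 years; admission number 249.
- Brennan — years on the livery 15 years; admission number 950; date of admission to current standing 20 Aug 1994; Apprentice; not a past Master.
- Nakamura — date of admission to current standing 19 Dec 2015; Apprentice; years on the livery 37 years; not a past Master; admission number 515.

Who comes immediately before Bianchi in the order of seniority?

Ruiz

By standing in the guild: Marino, Drummond, Lindqvist and Ruiz (Liveryman); then Bianchi, Brennan, Haddad, Mbeki and Nakamura (Apprentice).
Among Marino, Drummond, Lindqvist and Ruiz, by years on the livery (higher first) (reversed rule for this group): Marino, Drummond and Lindqvist (16 years) before Ruiz (11 years).
Marino, Drummond and Lindqvist all have admission number 249, so the next rule applies.
Among Marino, Drummond and Lindqvist, a past Master before not a past Master: Marino (a past Master) before Drummond and Lindqvist (not a past Master).
Among Drummond and Lindqvist, alphabetically by surname: Drummond before Lindqvist.
Among Bianchi, Brennan, Haddad, Mbeki and Nakamura, by years on the livery (lower first): Bianchi (2 years) before Brennan, Haddad and Mbeki (15 years) before Nakamura (37 years).
Brennan, Haddad and Mbeki all have admission number 950, so the next rule applies.
Brennan, Haddad and Mbeki are each not a past Master, so the next rule applies.
Among Brennan, Haddad and Mbeki, alphabetically by surname: Brennan before Haddad before Mbeki.
Order: Marino, Drummond, Lindqvist, Ruiz, Bianchi, Brennan, Haddad, Mbeki, Nakamura.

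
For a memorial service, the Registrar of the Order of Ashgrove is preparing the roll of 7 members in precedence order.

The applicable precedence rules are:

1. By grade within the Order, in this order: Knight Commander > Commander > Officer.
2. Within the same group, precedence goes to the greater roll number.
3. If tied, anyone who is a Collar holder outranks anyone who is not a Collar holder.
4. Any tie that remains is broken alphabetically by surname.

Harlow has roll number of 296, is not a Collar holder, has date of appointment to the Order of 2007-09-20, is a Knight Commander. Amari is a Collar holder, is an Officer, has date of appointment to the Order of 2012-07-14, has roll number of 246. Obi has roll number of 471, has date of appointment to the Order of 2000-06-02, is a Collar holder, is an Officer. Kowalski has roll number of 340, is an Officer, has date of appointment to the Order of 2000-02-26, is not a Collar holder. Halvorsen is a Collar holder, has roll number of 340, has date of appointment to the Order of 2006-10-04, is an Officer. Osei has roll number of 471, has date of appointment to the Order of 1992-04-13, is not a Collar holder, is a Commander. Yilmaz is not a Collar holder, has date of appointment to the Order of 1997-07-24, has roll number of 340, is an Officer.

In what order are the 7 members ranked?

Harlow, Osei, Obi, Halvorsen, Kowalski, Yilmaz, Amari

By grade within the Order: Harlow (Knight Commander); then Osei (Commander); then Obi, Halvorsen, Kowalski, Yilmaz and Amari (Officer).
Among Obi, Halvorsen, Kowalski, Yilmaz and Amari, by roll number (higher first): Obi (471) before Halvorsen, Kowalski and Yilmaz (340) before Amari (246).
Among Halvorsen, Kowalski and Yilmaz, a Collar holder before not a Collar holder: Halvorsen (a Collar holder) before Kowalski and Yilmaz (not a Collar holder).
Among Kowalski and Yilmaz, alphabetically by surname: Kowalski before Yilmaz.
Full order: Harlow, Osei, Obi, Halvorsen, Kowalski, Yilmaz, Amari.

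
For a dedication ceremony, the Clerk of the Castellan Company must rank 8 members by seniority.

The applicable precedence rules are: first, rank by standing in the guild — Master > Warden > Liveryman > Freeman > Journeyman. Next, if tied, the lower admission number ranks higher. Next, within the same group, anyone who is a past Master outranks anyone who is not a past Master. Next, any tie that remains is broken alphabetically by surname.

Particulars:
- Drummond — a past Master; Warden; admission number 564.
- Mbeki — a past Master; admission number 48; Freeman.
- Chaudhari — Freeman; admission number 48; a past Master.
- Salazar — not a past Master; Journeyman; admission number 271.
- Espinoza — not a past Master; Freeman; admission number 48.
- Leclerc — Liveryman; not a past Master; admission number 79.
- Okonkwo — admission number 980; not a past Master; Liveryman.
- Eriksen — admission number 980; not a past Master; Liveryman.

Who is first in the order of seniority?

By standing in the guild: Drummond (Warden); then Leclerc, Eriksen and Okonkwo (Liveryman); then Chaudhari, Mbeki and Espinoza (Freeman); then Salazar (Journeyman).
Among Leclerc, Eriksen and Okonkwo, by admission number (lower first): Leclerc (79) before Eriksen and Okonkwo (980).
Eriksen and Okonkwo are each not a past Master, so the next rule applies.
Among Eriksen and Okonkwo, alphabetically by surname: Eriksen before Okonkwo.
Chaudhari, Mbeki and Espinoza all have admission number 48, so the next rule applies.
Among Chaudhari, Mbeki and Espinoza, a past Master before not a past Master: Chaudhari and Mbeki (a past Master) before Espinoza (not a past Master).
Among Chaudhari and Mbeki, alphabetically by surname: Chaudhari before Mbeki.
Order: Drummond, Leclerc, Eriksen, Okonkwo, Chaudhari, Mbeki, Espinoza, Salazar.

Drummond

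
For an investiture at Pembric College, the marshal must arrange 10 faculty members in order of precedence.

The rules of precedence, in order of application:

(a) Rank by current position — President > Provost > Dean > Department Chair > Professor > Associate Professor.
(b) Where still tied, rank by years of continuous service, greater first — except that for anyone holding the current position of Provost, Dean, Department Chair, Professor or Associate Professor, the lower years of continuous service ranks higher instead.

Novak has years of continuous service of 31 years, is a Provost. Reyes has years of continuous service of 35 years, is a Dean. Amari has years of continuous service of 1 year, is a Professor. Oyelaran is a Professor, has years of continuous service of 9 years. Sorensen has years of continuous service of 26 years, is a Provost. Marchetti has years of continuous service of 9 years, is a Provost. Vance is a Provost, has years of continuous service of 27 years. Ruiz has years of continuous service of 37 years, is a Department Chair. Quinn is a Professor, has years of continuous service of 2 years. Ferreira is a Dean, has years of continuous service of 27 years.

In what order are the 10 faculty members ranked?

Marchetti, Sorensen, Vance, Novak, Ferreira, Reyes, Ruiz, Amari, Quinn, Oyelaran

By current position: Marchetti, Sorensen, Vance and Novak (Provost); then Ferreira and Reyes (Dean); then Ruiz (Department Chair); then Amari, Quinn and Oyelaran (Professor).
Among Marchetti, Sorensen, Vance and Novak, by years of continuous service (lower first) (reversed rule for this group): Marchetti (9 years) before Sorensen (26 years) before Vance (27 years) before Novak (31 years).
Among Ferreira and Reyes, by years of continuous service (lower first) (reversed rule for this group): Ferreira (27 years) before Reyes (35 years).
Among Amari, Quinn and Oyelaran, by years of continuous service (lower first) (reversed rule for this group): Amari (1 year) before Quinn (2 years) before Oyelaran (9 years).
Full order: Marchetti, Sorensen, Vance, Novak, Ferreira, Reyes, Ruiz, Amari, Quinn, Oyelaran.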